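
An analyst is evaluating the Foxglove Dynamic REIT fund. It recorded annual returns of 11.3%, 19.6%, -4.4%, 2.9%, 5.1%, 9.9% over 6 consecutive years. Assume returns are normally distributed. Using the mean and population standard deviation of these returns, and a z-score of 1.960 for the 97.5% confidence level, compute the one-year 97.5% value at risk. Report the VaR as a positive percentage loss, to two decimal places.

7.25

r̄ = (11.3 + 19.6 − 4.4 + 2.9 + 5.1 + 9.9) / 6 = 7.4000%
Σ(r − r̄)² = (11.3 − 7.4000)² + (19.6 − 7.4000)² + (-4.4 − 7.4000)² + … = 335.0800
population σ = √(335.0800 / 6) = √55.8467 = 7.4731%
VaR = −(r̄ − z·σ) = −(7.4000 − 1.960 × 7.4731) = −(-7.2473) = 7.2473%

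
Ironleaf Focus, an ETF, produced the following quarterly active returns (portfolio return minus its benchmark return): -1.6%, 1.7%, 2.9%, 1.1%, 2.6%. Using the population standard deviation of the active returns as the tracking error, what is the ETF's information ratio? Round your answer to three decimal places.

r̄ = (-1.6 + 1.7 + 2.9 + 1.1 + 2.6) / 5 = 6.70 / 5 = 1.3400%
Σ(r − r̄)² = (-1.6 − 1.3400)² + (1.7 − 1.3400)² + … = 12.8520
σ = √[12.8520 / 5] = 1.6032%
IR = r̄ / tracking error = 1.3400 / 1.6032 = 0.8358

0.836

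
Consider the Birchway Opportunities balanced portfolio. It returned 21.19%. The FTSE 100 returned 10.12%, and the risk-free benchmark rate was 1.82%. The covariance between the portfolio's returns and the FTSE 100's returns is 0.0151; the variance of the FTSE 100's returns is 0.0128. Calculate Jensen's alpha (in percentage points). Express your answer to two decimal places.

9.58

β = Cov / Var = 0.0151 / 0.0128 = 1.1797
E[R] = Rf + β(Rm − Rf) = 1.82% + 1.1797 × (10.12% − 1.82%) = 11.6115%
α = Rp − E[R] = 21.19% − 11.6115% = 9.5785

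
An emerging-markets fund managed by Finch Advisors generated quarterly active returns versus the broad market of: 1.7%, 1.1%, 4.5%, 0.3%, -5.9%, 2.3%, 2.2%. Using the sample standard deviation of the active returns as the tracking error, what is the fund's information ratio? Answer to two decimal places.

0.27

Mean return r̄ = 6.20 / 7 = 0.8857%
Σ(r − r̄)² = 63.8886; sample σ = √(63.8886/6) = 3.2631%
IR = r̄ / tracking error = 0.8857 / 3.2631 = 0.2714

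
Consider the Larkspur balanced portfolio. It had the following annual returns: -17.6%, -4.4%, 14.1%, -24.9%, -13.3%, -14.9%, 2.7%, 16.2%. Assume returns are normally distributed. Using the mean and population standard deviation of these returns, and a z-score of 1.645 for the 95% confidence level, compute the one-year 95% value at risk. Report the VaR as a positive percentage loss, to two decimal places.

28.49

Mean return r̄ = -42.10 / 8 = -5.2625%
Σ(r − r̄)² = (-17.6 − (-5.2625))² + (-4.4 − (-5.2625))² + … = 1595.0188
population σ = √(1595.0188 / 8) = √199.3774 = 14.1201%
VaR = −(r̄ − z·σ) = −(-5.2625 − 1.645 × 14.1201) = −(-28.4901) = 28.4901%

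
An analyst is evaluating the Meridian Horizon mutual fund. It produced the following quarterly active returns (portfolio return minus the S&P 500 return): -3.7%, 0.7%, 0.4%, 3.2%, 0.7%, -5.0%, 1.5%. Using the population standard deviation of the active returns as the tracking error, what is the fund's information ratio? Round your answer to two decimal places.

Mean return r̄ = -2.20 / 7 = -0.3143%
Σ(r − r̄)² = (-3.7 − (-0.3143))² + (0.7 − (-0.3143))² + (0.4 − (-0.3143))² + … = 51.6286
σ = √[51.6286 / 7] = 2.7158%
IR = r̄ / tracking error = -0.3143 / 2.7158 = -0.1157

-0.12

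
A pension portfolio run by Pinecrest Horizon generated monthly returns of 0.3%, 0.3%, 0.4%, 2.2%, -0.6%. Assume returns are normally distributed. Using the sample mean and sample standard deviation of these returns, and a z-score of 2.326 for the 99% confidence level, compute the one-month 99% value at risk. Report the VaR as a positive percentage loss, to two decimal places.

r̄ = (0.3 + 0.3 + 0.4 + 2.2 − 0.6) / 5 = 2.60 / 5 = 0.5200%
Sample σ = √[Σ(r − r̄)² / 4] = √[4.1880 / 4] = √1.0470 = 1.0232%
VaR = −(r̄ − z·σ) = −(0.5200 − 2.326 × 1.0232) = −(-1.8600) = 1.8600%

1.86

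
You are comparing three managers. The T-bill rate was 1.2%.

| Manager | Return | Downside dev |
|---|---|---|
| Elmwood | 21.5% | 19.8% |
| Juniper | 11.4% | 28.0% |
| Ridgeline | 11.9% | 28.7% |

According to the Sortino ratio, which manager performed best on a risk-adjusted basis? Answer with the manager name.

Elmwood: Sortino ratio = (21.5% − 1.2%) / 19.8% = 1.025
Juniper: Sortino ratio = (11.4% − 1.2%) / 28.0% = 0.364
Ridgeline: Sortino ratio = (11.9% − 1.2%) / 28.7% = 0.373
Highest: Elmwood (1.025).

Elmwood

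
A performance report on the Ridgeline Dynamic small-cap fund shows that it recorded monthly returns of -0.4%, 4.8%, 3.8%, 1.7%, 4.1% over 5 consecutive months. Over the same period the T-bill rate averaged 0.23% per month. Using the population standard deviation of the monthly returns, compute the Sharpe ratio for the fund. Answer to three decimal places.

r̄ = (-0.4 + 4.8 + 3.8 + 1.7 + 4.1) / 5 = 2.8000%
Population σ = √[Σ(r − r̄)² / 5] = √[18.1400 / 5] = √3.6280 = 1.9047%
Sharpe = (r̄ − rf) / σ = (2.8000 − 0.23) / 1.9047 = 2.5700 / 1.9047 = 1.3493

1.349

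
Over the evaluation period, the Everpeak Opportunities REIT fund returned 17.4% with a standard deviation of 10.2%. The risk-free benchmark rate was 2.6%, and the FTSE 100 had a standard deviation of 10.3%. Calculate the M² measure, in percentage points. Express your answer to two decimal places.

Sharpe = (Rp − Rf) / σp = (17.4% − 2.6%) / 10.2% = 1.4510
M² = Rf + Sharpe × σm = 2.6% + 1.4510 × 10.3% = 17.5453%

17.55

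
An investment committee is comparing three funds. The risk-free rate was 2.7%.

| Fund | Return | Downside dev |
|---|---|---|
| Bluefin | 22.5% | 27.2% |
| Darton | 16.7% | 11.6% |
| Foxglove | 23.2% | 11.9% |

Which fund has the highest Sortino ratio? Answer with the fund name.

Bluefin: Sortino ratio = (22.5% − 2.7%) / 27.2% = 0.728
Darton: Sortino ratio = (16.7% − 2.7%) / 11.6% = 1.207
Foxglove: Sortino ratio = (23.2% − 2.7%) / 11.9% = 1.723
Highest: Foxglove (1.723).

Foxglove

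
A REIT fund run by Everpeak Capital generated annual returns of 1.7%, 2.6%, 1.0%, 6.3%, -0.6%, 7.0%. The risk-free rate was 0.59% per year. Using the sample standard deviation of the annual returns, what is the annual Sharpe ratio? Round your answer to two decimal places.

r̄ = (1.7 + 2.6 + 1 + 6.3 − 0.6 + 7) / 6 = 18.00 / 6 = 3.0000%
Sample σ = √[Σ(r − r̄)² / 5] = √[45.7000 / 5] = √9.1400 = 3.0232%
Sharpe = (r̄ − rf) / σ = (3.0000 − 0.59) / 3.0232 = 2.4100 / 3.0232 = 0.7972

0.80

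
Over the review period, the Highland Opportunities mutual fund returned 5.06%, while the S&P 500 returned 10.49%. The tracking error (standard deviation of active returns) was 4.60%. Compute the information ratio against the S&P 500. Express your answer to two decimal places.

-1.18

IR = (Rp − Rb) / TE = (5.06% − 10.49%) / 4.60% = -5.43% / 4.60% = -1.1804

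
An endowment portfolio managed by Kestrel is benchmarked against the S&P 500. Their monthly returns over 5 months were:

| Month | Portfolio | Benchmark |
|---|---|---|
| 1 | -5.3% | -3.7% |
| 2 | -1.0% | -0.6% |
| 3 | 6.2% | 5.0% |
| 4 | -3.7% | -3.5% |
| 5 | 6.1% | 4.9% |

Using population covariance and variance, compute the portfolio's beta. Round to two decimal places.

r̄p = 0.4600%,  r̄m = 0.4200%
Cov = Σ(rp − r̄p)(rm − r̄m) / 5 = 18.6168
Var(rm) = Σ(rm − r̄m)² / 5 = 14.8856
β = Cov / Var = 18.6168 / 14.8856 = 1.2507

1.25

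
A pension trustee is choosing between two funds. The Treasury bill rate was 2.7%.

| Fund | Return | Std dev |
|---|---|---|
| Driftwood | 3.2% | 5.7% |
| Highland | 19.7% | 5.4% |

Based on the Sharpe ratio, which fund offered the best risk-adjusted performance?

Highland

Driftwood: Sharpe ratio = (3.2% − 2.7%) / 5.7% = 0.088
Highland: Sharpe ratio = (19.7% − 2.7%) / 5.4% = 3.148
Highest: Highland (3.148).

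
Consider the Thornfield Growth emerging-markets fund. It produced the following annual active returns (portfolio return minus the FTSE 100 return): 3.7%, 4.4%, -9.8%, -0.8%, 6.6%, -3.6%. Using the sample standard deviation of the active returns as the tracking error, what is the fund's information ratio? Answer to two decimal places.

0.01

Mean return r̄ = 0.50 / 6 = 0.0833%
Sample σ = √[Σ(r − r̄)² / 5] = √[186.2083 / 5] = √37.2417 = 6.1026%
IR = r̄ / tracking error = 0.0833 / 6.1026 = 0.0136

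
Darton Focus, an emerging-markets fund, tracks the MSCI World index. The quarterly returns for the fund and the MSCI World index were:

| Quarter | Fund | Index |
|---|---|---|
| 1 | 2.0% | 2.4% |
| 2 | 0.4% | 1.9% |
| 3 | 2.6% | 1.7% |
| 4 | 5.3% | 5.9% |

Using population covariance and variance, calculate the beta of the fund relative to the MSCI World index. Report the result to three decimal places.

r̄p = 2.5750%,  r̄m = 2.9750%
Cov = Σ(rp − r̄p)(rm − r̄m) / 4 = 2.6519
Var(rm) = Σ(rm − r̄m)² / 4 = 2.9169
β = Cov / Var = 2.6519 / 2.9169 = 0.9092

0.909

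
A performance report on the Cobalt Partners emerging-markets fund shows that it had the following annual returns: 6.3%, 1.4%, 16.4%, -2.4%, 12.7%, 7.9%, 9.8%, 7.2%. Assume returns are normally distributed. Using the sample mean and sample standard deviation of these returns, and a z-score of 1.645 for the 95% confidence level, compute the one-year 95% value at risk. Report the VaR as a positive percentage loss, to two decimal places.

2.39

μ = (6.3 + 1.4 + 16.4 − 2.4 + 12.7 + 7.9 + 9.8 + 7.2) / 8 = 59.30 / 8 = 7.4125%
Σ(r − μ)² = 248.3888; sample σ = √(248.3888/7) = 5.9569%
VaR = −(μ − z·σ) = −(7.4125 − 1.645 × 5.9569) = −(-2.3866) = 2.3866%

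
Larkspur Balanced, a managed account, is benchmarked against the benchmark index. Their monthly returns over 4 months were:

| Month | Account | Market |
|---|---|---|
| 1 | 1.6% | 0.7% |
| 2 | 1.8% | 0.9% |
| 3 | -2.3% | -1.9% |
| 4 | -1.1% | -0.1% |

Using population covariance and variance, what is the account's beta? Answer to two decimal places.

1.48

r̄p = 0.0000%,  r̄m = -0.1000%
Cov = Σ(rp − r̄p)(rm − r̄m) / 4 = 1.8050
Var(rm) = Σ(rm − r̄m)² / 4 = 1.2200
β = Cov / Var = 1.8050 / 1.2200 = 1.4795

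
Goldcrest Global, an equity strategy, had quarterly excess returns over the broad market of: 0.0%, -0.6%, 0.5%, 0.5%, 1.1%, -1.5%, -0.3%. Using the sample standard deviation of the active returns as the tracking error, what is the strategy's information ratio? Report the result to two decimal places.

μ = (0 − 0.6 + 0.5 + 0.5 + 1.1 − 1.5 − 0.3) / 7 = -0.0429%
Sample σ = √[Σ(r − μ)² / 6] = √[4.3971 / 6] = √0.7329 = 0.8561%
IR = μ / tracking error = -0.0429 / 0.8561 = -0.0501

-0.05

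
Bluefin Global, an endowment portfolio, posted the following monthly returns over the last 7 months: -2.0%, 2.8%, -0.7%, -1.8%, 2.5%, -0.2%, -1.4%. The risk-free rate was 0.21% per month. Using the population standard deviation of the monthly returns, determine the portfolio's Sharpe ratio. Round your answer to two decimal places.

Mean return μ = -0.80 / 7 = -0.1143%
Σ(r − μ)² = (-2 − (-0.1143))² + (2.8 − (-0.1143))² + (-0.7 − (-0.1143))² + … = 23.7286
σ = √[23.7286 / 7] = 1.8411%
Sharpe = (μ − rf) / σ = (-0.1143 − 0.21) / 1.8411 = -0.3243 / 1.8411 = -0.1761

-0.18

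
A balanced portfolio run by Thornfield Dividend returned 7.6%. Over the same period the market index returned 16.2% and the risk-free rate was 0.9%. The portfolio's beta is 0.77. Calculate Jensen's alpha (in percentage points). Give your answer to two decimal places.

CAPM expected return = Rf + β(Rm − Rf) = 0.9% + 0.77 × (16.2% − 0.9%) = 0.9 + 0.77 × 15.30 = 12.6810%
Jensen's α = Rp − E[R] = 7.6% − 12.6810% = -5.0810

-5.08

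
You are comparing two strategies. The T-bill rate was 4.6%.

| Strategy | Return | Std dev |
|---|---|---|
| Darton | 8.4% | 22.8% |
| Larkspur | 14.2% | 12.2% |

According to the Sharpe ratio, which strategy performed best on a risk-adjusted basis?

Darton: Sharpe ratio = (8.4% − 4.6%) / 22.8% = 0.167
Larkspur: Sharpe ratio = (14.2% − 4.6%) / 12.2% = 0.787
Highest: Larkspur (0.787).

Larkspur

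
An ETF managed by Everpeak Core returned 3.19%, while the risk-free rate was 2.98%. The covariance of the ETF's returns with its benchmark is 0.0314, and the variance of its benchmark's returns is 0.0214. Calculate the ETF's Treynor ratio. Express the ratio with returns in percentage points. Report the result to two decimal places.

0.14

β = Cov / Var = 0.0314 / 0.0214 = 1.4673
Treynor = (Rp − Rf) / β = (3.19% − 2.98%) / 1.4673 = 0.21 / 1.4673 = 0.1431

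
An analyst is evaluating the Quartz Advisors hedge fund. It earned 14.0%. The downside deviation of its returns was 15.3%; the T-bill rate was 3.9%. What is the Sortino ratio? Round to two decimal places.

0.66

Sortino = (Rp − Rf) / σd = (14.0% − 3.9%) / 15.3% = 10.10% / 15.3% = 0.6601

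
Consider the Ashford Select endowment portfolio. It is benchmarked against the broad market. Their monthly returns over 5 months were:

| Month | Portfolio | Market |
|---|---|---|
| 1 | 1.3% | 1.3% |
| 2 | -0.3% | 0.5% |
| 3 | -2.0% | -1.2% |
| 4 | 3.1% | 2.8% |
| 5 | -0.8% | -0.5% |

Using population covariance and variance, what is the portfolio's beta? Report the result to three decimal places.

r̄p = 0.2600%,  r̄m = 0.5800%
Cov = Σ(rp − r̄p)(rm − r̄m) / 5 = 2.4532
Var(rm) = Σ(rm − r̄m)² / 5 = 1.9576
β = Cov / Var = 2.4532 / 1.9576 = 1.2532

1.253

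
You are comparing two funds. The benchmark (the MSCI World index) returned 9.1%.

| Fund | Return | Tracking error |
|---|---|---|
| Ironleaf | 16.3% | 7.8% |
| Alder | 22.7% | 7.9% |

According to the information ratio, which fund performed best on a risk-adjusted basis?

Ironleaf: IR = (16.3% − 9.1%) / 7.8% = 0.923
Alder: IR = (22.7% − 9.1%) / 7.9% = 1.722
Highest: Alder (1.722).

Alder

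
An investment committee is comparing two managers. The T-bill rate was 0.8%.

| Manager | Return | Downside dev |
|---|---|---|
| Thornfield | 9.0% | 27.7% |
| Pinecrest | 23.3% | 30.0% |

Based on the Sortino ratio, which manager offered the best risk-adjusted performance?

Thornfield: Sortino ratio = (9.0% − 0.8%) / 27.7% = 0.296
Pinecrest: Sortino ratio = (23.3% − 0.8%) / 30.0% = 0.750
Highest: Pinecrest (0.750).

Pinecrest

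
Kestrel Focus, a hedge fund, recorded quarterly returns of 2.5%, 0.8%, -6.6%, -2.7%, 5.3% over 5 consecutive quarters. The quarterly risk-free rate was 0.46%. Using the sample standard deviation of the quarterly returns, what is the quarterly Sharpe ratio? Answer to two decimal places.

-0.13

Mean return r̄ = -0.70 / 5 = -0.1400%
Sample std dev = √[85.7320 / 4] = 4.6296%
Sharpe = (r̄ − rf) / σ = (-0.1400 − 0.46) / 4.6296 = -0.6000 / 4.6296 = -0.1296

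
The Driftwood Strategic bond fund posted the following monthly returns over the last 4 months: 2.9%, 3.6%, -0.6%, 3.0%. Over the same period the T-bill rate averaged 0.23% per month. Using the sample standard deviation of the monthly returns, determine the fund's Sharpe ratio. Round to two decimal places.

1.05

Mean return r̄ = 8.90 / 4 = 2.2250%
Σ(r − r̄)² = (2.9 − 2.2250)² + (3.6 − 2.2250)² + (-0.6 − 2.2250)² + … = 10.9275
σ = √[10.9275 / 3] = 1.9085%
Sharpe = (r̄ − rf) / σ = (2.2250 − 0.23) / 1.9085 = 1.9950 / 1.9085 = 1.0453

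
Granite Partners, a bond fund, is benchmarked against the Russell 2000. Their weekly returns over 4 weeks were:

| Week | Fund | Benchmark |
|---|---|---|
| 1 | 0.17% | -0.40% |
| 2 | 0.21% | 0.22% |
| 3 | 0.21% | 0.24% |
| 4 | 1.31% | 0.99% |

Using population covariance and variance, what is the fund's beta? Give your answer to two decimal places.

r̄p = 0.4750%,  r̄m = 0.2625%
Cov = Σ(rp − r̄p)(rm − r̄m) / 4 = 0.2067
Var(rm) = Σ(rm − r̄m)² / 4 = 0.2426
β = Cov / Var = 0.2067 / 0.2426 = 0.8520

0.85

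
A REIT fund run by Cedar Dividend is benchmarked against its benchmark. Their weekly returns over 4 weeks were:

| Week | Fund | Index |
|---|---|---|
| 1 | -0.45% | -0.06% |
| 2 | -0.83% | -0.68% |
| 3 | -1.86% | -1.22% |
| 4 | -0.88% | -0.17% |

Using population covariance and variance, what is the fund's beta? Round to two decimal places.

r̄p = -1.0050%,  r̄m = -0.5325%
Cov = Σ(rp − r̄p)(rm − r̄m) / 4 = 0.2174
Var(rm) = Σ(rm − r̄m)² / 4 = 0.2123
β = Cov / Var = 0.2174 / 0.2123 = 1.0240

1.02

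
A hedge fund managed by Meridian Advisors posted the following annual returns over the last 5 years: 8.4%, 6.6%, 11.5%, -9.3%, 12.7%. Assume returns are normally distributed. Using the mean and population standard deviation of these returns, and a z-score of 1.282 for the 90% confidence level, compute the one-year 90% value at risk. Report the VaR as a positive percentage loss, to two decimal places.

4.20

μ = (8.4 + 6.6 + 11.5 − 9.3 + 12.7) / 5 = 5.9800%
Population σ = √[Σ(r − μ)² / 5] = √[315.3480 / 5] = √63.0696 = 7.9416%
VaR = −(μ − z·σ) = −(5.9800 − 1.282 × 7.9416) = −(-4.2011) = 4.2011%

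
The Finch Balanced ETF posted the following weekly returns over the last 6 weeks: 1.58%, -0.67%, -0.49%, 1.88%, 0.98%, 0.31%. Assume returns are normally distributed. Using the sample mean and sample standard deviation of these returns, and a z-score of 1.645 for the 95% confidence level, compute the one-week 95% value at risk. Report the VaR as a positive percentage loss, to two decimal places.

1.15

μ = (1.58 − 0.67 − 0.49 + 1.88 + 0.98 + 0.31) / 6 = 3.590 / 6 = 0.5983%
Σ(r − μ)² = (1.58 − 0.5983)² + (-0.67 − 0.5983)² + … = 5.6283
σ = √[5.6283 / 5] = 1.0610%
VaR = −(μ − z·σ) = −(0.5983 − 1.645 × 1.0610) = −(-1.1470) = 1.1470%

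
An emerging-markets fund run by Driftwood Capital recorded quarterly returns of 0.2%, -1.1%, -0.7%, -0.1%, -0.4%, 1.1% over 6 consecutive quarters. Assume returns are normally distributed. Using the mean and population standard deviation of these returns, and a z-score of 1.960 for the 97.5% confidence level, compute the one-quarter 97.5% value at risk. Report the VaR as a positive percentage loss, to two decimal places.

1.54

μ = (0.2 − 1.1 − 0.7 − 0.1 − 0.4 + 1.1) / 6 = -0.1667%
Σ(r − μ)² = (0.2 − (-0.1667))² + (-1.1 − (-0.1667))² + … = 2.9533
population σ = √(2.9533 / 6) = √0.4922 = 0.7016%
VaR = −(μ − z·σ) = −(-0.1667 − 1.960 × 0.7016) = −(-1.5418) = 1.5418%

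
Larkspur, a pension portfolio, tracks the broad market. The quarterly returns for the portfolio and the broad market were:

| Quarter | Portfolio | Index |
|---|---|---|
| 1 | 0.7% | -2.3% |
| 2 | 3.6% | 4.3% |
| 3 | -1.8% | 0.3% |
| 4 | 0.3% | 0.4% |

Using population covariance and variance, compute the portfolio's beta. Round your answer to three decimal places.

r̄p = 0.7000%,  r̄m = 0.6750%
Cov = Σ(rp − r̄p)(rm − r̄m) / 4 = 2.8900
Var(rm) = Σ(rm − r̄m)² / 4 = 5.5519
β = Cov / Var = 2.8900 / 5.5519 = 0.5205

0.521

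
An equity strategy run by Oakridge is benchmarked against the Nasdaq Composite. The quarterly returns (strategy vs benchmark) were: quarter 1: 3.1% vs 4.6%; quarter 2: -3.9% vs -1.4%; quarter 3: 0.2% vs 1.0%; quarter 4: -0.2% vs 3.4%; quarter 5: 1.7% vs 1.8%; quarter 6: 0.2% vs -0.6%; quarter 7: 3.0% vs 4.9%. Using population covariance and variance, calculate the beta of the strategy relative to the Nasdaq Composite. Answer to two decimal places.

r̄p = 0.5857%,  r̄m = 1.9571%
Cov = Σ(rp − r̄p)(rm − r̄m) / 7 = 4.1222
Var(rm) = Σ(rm − r̄m)² / 7 = 5.2110
β = Cov / Var = 4.1222 / 5.2110 = 0.7911

0.79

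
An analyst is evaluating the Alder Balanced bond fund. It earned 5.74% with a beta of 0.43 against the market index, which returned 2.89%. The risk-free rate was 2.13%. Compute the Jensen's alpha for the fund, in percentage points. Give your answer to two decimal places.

CAPM expected return = Rf + β(Rm − Rf) = 2.13% + 0.43 × (2.89% − 2.13%) = 2.13 + 0.43 × 0.76 = 2.4568%
Jensen's α = Rp − E[R] = 5.74% − 2.4568% = 3.2832

3.28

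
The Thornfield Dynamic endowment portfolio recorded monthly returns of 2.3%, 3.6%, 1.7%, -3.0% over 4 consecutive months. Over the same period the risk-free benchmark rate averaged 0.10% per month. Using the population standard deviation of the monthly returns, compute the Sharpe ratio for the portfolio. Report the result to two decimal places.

μ = (2.3 + 3.6 + 1.7 − 3) / 4 = 4.60 / 4 = 1.1500%
Σ(r − μ)² = (2.3 − 1.1500)² + (3.6 − 1.1500)² + … = 24.8500
σ = √[24.8500 / 4] = 2.4925%
Sharpe = (μ − rf) / σ = (1.1500 − 0.1) / 2.4925 = 1.0500 / 2.4925 = 0.4213

0.42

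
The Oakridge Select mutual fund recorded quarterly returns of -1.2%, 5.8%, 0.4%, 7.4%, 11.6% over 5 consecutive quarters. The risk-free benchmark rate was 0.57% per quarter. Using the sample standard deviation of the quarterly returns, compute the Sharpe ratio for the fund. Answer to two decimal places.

μ = (-1.2 + 5.8 + 0.4 + 7.4 + 11.6) / 5 = 24.00 / 5 = 4.8000%
Sample σ = √[Σ(r − μ)² / 4] = √[109.3600 / 4] = √27.3400 = 5.2288%
Sharpe = (μ − rf) / σ = (4.8000 − 0.57) / 5.2288 = 4.2300 / 5.2288 = 0.8090

0.81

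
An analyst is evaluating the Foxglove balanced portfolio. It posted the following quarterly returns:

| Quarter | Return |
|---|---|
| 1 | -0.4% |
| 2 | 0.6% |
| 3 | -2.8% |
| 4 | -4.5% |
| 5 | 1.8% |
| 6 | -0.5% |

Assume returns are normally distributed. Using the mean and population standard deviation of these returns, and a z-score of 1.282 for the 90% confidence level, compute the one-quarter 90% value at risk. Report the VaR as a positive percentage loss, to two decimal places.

r̄ = (-0.4 + 0.6 − 2.8 − 4.5 + 1.8 − 0.5) / 6 = -0.9667%
Population std dev = √[26.4933 / 6] = 2.1013%
VaR = −(r̄ − z·σ) = −(-0.9667 − 1.282 × 2.1013) = −(-3.6606) = 3.6606%

3.66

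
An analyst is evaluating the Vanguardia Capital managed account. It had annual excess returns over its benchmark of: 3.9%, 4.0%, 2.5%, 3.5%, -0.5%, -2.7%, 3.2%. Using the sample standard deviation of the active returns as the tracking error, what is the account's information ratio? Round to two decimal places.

r̄ = (3.9 + 4 + 2.5 + 3.5 − 0.5 − 2.7 + 3.2) / 7 = 13.90 / 7 = 1.9857%
Σ(r − r̄)² = (3.9 − 1.9857)² + (4 − 1.9857)² + … = 39.8886
sample σ = √(39.8886 / 6) = √6.6481 = 2.5784%
IR = r̄ / tracking error = 1.9857 / 2.5784 = 0.7701

0.77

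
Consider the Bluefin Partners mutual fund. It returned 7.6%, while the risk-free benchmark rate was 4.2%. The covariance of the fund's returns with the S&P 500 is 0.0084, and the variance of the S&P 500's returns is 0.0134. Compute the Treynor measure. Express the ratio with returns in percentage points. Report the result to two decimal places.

5.42

β = Cov / Var = 0.0084 / 0.0134 = 0.6269
Treynor = (Rp − Rf) / β = (7.6% − 4.2%) / 0.6269 = 3.40 / 0.6269 = 5.4235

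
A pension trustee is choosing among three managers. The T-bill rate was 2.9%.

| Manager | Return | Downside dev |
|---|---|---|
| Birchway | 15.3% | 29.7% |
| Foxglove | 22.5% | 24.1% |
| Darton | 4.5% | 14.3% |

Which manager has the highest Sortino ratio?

Birchway: Sortino ratio = (15.3% − 2.9%) / 29.7% = 0.418
Foxglove: Sortino ratio = (22.5% − 2.9%) / 24.1% = 0.813
Darton: Sortino ratio = (4.5% − 2.9%) / 14.3% = 0.112
Highest: Foxglove (0.813).

Foxglove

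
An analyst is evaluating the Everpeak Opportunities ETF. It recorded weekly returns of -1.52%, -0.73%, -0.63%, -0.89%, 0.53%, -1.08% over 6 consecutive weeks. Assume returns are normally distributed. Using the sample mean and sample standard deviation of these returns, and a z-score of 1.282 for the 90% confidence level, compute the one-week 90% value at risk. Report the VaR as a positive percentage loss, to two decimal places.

1.60

r̄ = (-1.52 − 0.73 − 0.63 − 0.89 + 0.53 − 1.08) / 6 = -0.7200%
Sample σ = √[Σ(r − r̄)² / 5] = √[2.3692 / 5] = √0.4738 = 0.6883%
VaR = −(r̄ − z·σ) = −(-0.7200 − 1.282 × 0.6883) = −(-1.6024) = 1.6024%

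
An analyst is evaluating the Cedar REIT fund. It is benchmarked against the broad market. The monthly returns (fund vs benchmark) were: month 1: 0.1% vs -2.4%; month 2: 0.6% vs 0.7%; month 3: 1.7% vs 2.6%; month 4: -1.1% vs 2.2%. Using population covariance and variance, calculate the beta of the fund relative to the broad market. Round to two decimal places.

r̄p = 0.3250%,  r̄m = 0.7750%
Cov = Σ(rp − r̄p)(rm − r̄m) / 4 = 0.2931
Var(rm) = Σ(rm − r̄m)² / 4 = 3.8619
β = Cov / Var = 0.2931 / 3.8619 = 0.0759

0.08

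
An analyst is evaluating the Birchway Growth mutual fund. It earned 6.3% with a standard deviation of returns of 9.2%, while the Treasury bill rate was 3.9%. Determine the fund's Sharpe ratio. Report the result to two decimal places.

Sharpe = (Rp − Rf) / σp = (6.3% − 3.9%) / 9.2% = 2.40% / 9.2% = 0.2609

0.26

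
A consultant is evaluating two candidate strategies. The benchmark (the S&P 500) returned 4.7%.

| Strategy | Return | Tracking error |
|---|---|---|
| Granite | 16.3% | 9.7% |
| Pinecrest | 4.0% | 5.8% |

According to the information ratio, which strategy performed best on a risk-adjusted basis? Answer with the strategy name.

Granite: IR = (16.3% − 4.7%) / 9.7% = 1.196
Pinecrest: IR = (4.0% − 4.7%) / 5.8% = -0.121
Highest: Granite (1.196).

Granite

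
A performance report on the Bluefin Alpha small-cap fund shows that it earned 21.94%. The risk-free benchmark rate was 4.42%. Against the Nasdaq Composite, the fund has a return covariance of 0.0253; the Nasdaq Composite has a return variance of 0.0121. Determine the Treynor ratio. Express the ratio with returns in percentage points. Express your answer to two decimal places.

8.38

β = Cov / Var = 0.0253 / 0.0121 = 2.0909
Treynor = (Rp − Rf) / β = (21.94% − 4.42%) / 2.0909 = 17.52 / 2.0909 = 8.3792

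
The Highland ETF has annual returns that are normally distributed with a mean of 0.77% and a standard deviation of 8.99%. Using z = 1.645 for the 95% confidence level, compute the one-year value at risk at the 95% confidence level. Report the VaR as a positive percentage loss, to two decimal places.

VaR (as % loss) = −(μ − z·σ) = −(0.77% − 1.645 × 8.99%) = −(-14.01855%) = 14.01855%

14.02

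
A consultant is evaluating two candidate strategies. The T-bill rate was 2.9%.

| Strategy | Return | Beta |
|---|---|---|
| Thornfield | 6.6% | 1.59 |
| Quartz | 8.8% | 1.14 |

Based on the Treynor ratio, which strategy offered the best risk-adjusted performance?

Thornfield: Treynor = (6.6% − 2.9%) / 1.59 = 2.327
Quartz: Treynor = (8.8% − 2.9%) / 1.14 = 5.175
Highest: Quartz (5.175).

Quartz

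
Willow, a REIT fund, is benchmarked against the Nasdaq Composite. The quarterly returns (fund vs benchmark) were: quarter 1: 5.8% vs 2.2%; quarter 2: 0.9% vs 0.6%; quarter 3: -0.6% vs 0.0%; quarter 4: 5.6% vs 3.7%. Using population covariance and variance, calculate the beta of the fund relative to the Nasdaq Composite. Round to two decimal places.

r̄p = 2.9250%,  r̄m = 1.6250%
Cov = Σ(rp − r̄p)(rm − r̄m) / 4 = 3.7519
Var(rm) = Σ(rm − r̄m)² / 4 = 2.0819
β = Cov / Var = 3.7519 / 2.0819 = 1.8022

1.80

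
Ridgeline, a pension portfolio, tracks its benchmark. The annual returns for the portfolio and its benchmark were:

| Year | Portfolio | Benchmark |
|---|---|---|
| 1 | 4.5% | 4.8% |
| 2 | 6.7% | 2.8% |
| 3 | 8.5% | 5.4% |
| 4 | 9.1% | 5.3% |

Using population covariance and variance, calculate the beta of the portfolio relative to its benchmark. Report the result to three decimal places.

r̄p = 7.2000%,  r̄m = 4.5750%
Cov = Σ(rp − r̄p)(rm − r̄m) / 4 = 0.6825
Var(rm) = Σ(rm − r̄m)² / 4 = 1.1019
β = Cov / Var = 0.6825 / 1.1019 = 0.6194

0.619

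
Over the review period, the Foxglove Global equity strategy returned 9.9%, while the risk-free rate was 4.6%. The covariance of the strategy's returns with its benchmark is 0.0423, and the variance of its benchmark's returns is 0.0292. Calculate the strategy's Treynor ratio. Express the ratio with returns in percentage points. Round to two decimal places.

β = Cov / Var = 0.0423 / 0.0292 = 1.4486
Treynor = (Rp − Rf) / β = (9.9% − 4.6%) / 1.4486 = 5.30 / 1.4486 = 3.6587

3.66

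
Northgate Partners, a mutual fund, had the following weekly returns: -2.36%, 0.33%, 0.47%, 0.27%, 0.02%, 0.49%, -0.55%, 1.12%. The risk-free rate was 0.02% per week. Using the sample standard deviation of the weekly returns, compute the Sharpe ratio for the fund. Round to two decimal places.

r̄ = (-2.36 + 0.33 + 0.47 + 0.27 + 0.02 + 0.49 − 0.55 + 1.12) / 8 = -0.0263%
Sample std dev = √[7.7642 / 7] = 1.0532%
Sharpe = (r̄ − rf) / σ = (-0.0263 − 0.02) / 1.0532 = -0.0463 / 1.0532 = -0.0440

-0.04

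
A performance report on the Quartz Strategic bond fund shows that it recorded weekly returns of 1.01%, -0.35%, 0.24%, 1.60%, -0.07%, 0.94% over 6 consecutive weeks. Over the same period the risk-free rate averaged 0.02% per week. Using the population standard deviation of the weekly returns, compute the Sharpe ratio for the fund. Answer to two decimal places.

Mean return r̄ = 3.370 / 6 = 0.5617%
Population σ = √[Σ(r − r̄)² / 6] = √[2.7559 / 6] = √0.4593 = 0.6777%
Sharpe = (r̄ − rf) / σ = (0.5617 − 0.02) / 0.6777 = 0.5417 / 0.6777 = 0.7993

0.80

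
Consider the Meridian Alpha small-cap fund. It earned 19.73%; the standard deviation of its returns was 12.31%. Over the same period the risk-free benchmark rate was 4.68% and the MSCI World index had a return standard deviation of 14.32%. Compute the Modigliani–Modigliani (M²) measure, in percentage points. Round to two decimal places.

22.19

Sharpe = (Rp − Rf) / σp = (19.73% − 4.68%) / 12.31% = 1.2226
M² = Rf + Sharpe × σm = 4.68% + 1.2226 × 14.32% = 22.1876%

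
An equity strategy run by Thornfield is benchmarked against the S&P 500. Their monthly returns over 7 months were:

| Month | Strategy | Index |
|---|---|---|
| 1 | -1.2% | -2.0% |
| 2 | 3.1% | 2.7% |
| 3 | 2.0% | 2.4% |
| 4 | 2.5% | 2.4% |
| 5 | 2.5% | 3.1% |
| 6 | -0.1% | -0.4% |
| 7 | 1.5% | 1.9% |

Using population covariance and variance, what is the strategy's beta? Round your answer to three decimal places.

0.803

r̄p = 1.4714%,  r̄m = 1.4429%
Cov = Σ(rp − r̄p)(rm − r̄m) / 7 = 2.4784
Var(rm) = Σ(rm − r̄m)² / 7 = 3.0882
β = Cov / Var = 2.4784 / 3.0882 = 0.8025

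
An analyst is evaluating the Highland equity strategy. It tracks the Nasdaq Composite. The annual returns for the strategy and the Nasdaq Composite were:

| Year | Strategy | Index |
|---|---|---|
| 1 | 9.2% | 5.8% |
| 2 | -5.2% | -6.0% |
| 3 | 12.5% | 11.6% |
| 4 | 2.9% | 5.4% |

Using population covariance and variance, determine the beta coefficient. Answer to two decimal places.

r̄p = 4.8500%,  r̄m = 4.2000%
Cov = Σ(rp − r̄p)(rm − r̄m) / 4 = 40.9350
Var(rm) = Σ(rm − r̄m)² / 4 = 40.7000
β = Cov / Var = 40.9350 / 40.7000 = 1.0058

1.01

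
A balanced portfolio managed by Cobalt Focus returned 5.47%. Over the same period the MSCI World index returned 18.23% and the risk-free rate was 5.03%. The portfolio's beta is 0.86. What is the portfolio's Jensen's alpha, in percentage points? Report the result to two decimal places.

-10.91

CAPM expected return = Rf + β(Rm − Rf) = 5.03% + 0.86 × (18.23% − 5.03%) = 5.03 + 0.86 × 13.20 = 16.3820%
Jensen's α = Rp − E[R] = 5.47% − 16.3820% = -10.9120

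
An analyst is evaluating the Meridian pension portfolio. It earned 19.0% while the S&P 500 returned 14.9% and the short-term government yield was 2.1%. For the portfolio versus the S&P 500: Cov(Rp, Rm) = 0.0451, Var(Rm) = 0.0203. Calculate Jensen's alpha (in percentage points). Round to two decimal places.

β = Cov / Var = 0.0451 / 0.0203 = 2.2217
E[R] = Rf + β(Rm − Rf) = 2.1% + 2.2217 × (14.9% − 2.1%) = 30.5378%
α = Rp − E[R] = 19.0% − 30.5378% = -11.5378

-11.54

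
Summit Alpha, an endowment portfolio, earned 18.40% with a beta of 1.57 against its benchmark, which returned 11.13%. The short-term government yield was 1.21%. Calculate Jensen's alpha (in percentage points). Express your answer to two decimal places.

1.62

CAPM expected return = Rf + β(Rm − Rf) = 1.21% + 1.57 × (11.13% − 1.21%) = 1.21 + 1.57 × 9.92 = 16.7844%
Jensen's α = Rp − E[R] = 18.40% − 16.7844% = 1.6156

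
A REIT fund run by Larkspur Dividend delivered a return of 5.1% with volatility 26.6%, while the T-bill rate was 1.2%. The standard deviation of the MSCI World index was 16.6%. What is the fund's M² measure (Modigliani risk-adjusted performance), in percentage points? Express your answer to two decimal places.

Sharpe = (Rp − Rf) / σp = (5.1% − 1.2%) / 26.6% = 0.1466
M² = Rf + Sharpe × σm = 1.2% + 0.1466 × 16.6% = 3.6336%

3.63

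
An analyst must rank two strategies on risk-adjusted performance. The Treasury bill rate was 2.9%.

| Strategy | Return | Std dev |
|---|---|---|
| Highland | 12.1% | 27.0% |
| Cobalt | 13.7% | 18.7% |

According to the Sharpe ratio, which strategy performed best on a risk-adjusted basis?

Cobalt

Highland: Sharpe ratio = (12.1% − 2.9%) / 27.0% = 0.341
Cobalt: Sharpe ratio = (13.7% − 2.9%) / 18.7% = 0.578
Highest: Cobalt (0.578).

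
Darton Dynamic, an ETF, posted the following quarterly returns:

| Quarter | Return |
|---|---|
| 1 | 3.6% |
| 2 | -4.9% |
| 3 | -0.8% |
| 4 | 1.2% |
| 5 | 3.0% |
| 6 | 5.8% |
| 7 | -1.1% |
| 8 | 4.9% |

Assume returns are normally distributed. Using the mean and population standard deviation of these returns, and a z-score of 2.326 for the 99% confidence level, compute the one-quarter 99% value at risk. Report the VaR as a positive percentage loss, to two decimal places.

6.33

r̄ = (3.6 − 4.9 − 0.8 + 1.2 + 3 + 5.8 − 1.1 + 4.9) / 8 = 11.70 / 8 = 1.4625%
Population σ = √[Σ(r − r̄)² / 8] = √[89.7988 / 8] = √11.2249 = 3.3504%
VaR = −(r̄ − z·σ) = −(1.4625 − 2.326 × 3.3504) = −(-6.3305) = 6.3305%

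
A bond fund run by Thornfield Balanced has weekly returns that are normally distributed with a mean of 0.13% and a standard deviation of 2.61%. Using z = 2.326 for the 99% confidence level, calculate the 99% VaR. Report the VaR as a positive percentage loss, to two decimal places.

VaR (as % loss) = −(μ − z·σ) = −(0.13% − 2.326 × 2.61%) = −(-5.94086%) = 5.94086%

5.94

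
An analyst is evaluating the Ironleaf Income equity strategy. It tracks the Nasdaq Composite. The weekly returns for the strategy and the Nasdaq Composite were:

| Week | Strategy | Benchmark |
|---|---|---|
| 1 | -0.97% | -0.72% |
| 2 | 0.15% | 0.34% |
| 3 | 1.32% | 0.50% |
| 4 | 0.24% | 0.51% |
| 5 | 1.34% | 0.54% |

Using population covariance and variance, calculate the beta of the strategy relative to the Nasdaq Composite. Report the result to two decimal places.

r̄p = 0.4160%,  r̄m = 0.2340%
Cov = Σ(rp − r̄p)(rm − r̄m) / 5 = 0.3537
Var(rm) = Σ(rm − r̄m)² / 5 = 0.2324
β = Cov / Var = 0.3537 / 0.2324 = 1.5219

1.52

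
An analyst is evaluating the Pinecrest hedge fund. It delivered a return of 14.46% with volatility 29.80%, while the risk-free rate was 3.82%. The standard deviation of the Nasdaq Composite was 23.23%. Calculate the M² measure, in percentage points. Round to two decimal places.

12.11

Sharpe = (Rp − Rf) / σp = (14.46% − 3.82%) / 29.80% = 0.3570
M² = Rf + Sharpe × σm = 3.82% + 0.3570 × 23.23% = 12.1131%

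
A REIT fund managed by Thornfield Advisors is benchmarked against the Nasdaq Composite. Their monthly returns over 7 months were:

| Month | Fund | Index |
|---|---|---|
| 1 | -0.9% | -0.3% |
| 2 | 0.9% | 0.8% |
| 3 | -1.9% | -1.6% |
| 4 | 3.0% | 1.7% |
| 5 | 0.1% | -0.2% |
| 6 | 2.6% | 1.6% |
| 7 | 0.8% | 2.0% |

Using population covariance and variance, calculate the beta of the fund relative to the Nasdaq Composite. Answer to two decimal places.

r̄p = 0.6571%,  r̄m = 0.5714%
Cov = Σ(rp − r̄p)(rm − r̄m) / 7 = 1.7488
Var(rm) = Σ(rm − r̄m)² / 7 = 1.4992
β = Cov / Var = 1.7488 / 1.4992 = 1.1665

1.17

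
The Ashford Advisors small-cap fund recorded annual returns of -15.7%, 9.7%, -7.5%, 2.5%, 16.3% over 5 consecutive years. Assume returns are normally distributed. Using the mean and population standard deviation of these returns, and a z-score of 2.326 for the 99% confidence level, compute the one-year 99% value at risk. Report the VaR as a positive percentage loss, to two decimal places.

25.73

Mean return r̄ = 5.30 / 5 = 1.0600%
Population σ = √[Σ(r − r̄)² / 5] = √[663.1520 / 5] = √132.6304 = 11.5165%
VaR = −(r̄ − z·σ) = −(1.0600 − 2.326 × 11.5165) = −(-25.7274) = 25.7274%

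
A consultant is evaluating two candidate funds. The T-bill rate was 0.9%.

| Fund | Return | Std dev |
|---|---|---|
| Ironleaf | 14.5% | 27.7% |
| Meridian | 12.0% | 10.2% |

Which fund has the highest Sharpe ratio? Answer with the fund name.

Ironleaf: Sharpe ratio = (14.5% − 0.9%) / 27.7% = 0.491
Meridian: Sharpe ratio = (12.0% − 0.9%) / 10.2% = 1.088
Highest: Meridian (1.088).

Meridian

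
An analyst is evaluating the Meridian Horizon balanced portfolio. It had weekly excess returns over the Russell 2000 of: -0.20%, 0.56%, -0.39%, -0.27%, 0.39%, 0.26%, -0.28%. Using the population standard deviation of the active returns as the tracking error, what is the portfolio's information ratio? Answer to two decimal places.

0.03

r̄ = (-0.2 + 0.56 − 0.39 − 0.27 + 0.39 + 0.26 − 0.28) / 7 = 0.070 / 7 = 0.0100%
Population std dev = √[0.8760 / 7] = 0.3538%
IR = r̄ / tracking error = 0.0100 / 0.3538 = 0.0283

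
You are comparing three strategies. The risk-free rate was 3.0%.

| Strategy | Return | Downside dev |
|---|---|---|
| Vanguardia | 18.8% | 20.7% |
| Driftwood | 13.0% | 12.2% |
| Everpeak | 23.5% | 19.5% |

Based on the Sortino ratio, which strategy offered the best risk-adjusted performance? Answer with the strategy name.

Everpeak

Vanguardia: Sortino ratio = (18.8% − 3.0%) / 20.7% = 0.763
Driftwood: Sortino ratio = (13.0% − 3.0%) / 12.2% = 0.820
Everpeak: Sortino ratio = (23.5% − 3.0%) / 19.5% = 1.051
Highest: Everpeak (1.051).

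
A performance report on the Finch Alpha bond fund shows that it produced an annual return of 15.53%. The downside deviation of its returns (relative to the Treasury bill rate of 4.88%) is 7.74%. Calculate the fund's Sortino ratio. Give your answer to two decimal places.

Sortino = (Rp − Rf) / σd = (15.53% − 4.88%) / 7.74% = 10.65% / 7.74% = 1.3760

1.38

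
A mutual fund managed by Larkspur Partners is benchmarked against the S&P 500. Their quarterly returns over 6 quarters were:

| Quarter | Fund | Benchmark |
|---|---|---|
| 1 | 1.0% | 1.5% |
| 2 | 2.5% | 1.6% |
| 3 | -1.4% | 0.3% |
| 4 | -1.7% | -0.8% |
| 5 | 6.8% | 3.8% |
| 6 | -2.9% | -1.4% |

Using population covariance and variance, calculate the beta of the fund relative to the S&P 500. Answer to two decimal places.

1.84

r̄p = 0.7167%,  r̄m = 0.8333%
Cov = Σ(rp − r̄p)(rm − r̄m) / 6 = 5.4594
Var(rm) = Σ(rm − r̄m)² / 6 = 2.9622
β = Cov / Var = 5.4594 / 2.9622 = 1.8430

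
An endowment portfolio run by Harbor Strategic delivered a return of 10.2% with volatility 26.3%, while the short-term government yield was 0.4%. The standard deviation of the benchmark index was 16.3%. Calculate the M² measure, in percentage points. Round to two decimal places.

Sharpe = (Rp − Rf) / σp = (10.2% − 0.4%) / 26.3% = 0.3726
M² = Rf + Sharpe × σm = 0.4% + 0.3726 × 16.3% = 6.4734%

6.47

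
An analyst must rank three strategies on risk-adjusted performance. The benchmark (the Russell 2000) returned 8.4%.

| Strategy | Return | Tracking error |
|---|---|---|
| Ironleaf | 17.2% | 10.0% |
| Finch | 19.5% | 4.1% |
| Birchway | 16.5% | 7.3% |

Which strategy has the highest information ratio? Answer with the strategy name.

Ironleaf: IR = (17.2% − 8.4%) / 10.0% = 0.880
Finch: IR = (19.5% − 8.4%) / 4.1% = 2.707
Birchway: IR = (16.5% − 8.4%) / 7.3% = 1.110
Highest: Finch (2.707).

Finch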